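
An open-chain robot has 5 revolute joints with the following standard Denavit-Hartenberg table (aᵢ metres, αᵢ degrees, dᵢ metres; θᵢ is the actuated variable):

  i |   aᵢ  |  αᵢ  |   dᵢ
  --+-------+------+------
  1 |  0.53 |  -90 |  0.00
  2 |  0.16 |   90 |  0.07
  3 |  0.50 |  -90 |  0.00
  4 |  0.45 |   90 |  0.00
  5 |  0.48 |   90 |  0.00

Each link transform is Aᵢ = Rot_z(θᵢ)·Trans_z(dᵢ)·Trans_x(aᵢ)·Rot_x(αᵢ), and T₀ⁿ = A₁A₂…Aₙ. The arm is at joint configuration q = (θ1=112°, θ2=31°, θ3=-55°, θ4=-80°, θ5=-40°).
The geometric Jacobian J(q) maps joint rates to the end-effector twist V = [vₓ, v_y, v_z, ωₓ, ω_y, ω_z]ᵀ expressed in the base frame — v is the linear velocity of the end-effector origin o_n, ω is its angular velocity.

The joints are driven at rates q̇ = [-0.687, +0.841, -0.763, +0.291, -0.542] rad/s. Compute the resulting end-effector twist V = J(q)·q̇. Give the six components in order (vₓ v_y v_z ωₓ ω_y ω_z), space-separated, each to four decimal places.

o_n = [0.1444, 1.3320, 0.5484]
J₁: ẑ×o_n = [-1.3320, 0.1444, 0.0000], ω = ẑ
J2: z=[-0.9272, -0.3746, 0.0000] o=[-0.1985, 0.4914, 0.0000] → [-0.2054, 0.5084, -0.6509, -0.9272, -0.3746, 0.0000]
J3: z=[-0.1929, 0.4775, 0.8572] o=[-0.3148, 0.5923, -0.0824] → [-0.3328, 0.5153, -0.3620, -0.1929, 0.4775, 0.8572]
J4: z=[-0.7948, 0.4362, -0.4219] o=[-0.0272, 0.9737, -0.2301] → [0.4907, 0.5464, -0.3596, -0.7948, 0.4362, -0.4219]
J5: z=[-0.6001, -0.6682, 0.4398] o=[-0.0677, 1.2449, 0.1267] → [-0.3201, 0.3463, 0.0895, -0.6001, -0.6682, 0.4398]
V = J·q̇ = [1.3125, -0.0935, -0.4243, -0.5386, -0.1903, -1.7021]

1.3125 -0.0935 -0.4243 -0.5386 -0.1903 -1.7021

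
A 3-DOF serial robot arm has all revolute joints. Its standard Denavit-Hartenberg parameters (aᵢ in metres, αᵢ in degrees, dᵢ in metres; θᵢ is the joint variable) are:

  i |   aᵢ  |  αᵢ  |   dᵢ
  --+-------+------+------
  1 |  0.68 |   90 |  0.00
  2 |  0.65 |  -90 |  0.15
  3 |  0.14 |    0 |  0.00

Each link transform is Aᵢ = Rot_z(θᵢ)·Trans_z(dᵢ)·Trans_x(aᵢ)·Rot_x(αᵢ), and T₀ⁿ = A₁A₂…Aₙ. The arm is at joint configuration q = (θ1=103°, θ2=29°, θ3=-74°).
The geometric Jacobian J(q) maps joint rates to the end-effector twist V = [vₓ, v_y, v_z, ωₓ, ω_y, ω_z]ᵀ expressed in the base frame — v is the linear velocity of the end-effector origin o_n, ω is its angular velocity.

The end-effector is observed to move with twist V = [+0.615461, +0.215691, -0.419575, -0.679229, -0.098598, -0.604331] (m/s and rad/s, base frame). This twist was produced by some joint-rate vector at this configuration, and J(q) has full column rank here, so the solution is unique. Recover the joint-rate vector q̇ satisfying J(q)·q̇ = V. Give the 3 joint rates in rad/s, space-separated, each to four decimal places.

o_n = [-0.0112, 1.3134, 0.3338]
J₁: ẑ×o_n = [-1.3134, -0.0112, 0.0000], ω = ẑ
J2: z=[0.9744, 0.2250, 0.0000] o=[-0.1530, 0.6626, 0.0000] → [0.0751, -0.3253, 0.6023, 0.9744, 0.2250, 0.0000]
J3: z=[0.1091, -0.4724, 0.8746] o=[-0.1347, 1.2502, 0.3151] → [-0.0641, 0.1060, 0.0652, 0.1091, -0.4724, 0.8746]
q̇ = J⁺·V = [-0.5020, -0.6840, -0.1170]

-0.5020 -0.6840 -0.1170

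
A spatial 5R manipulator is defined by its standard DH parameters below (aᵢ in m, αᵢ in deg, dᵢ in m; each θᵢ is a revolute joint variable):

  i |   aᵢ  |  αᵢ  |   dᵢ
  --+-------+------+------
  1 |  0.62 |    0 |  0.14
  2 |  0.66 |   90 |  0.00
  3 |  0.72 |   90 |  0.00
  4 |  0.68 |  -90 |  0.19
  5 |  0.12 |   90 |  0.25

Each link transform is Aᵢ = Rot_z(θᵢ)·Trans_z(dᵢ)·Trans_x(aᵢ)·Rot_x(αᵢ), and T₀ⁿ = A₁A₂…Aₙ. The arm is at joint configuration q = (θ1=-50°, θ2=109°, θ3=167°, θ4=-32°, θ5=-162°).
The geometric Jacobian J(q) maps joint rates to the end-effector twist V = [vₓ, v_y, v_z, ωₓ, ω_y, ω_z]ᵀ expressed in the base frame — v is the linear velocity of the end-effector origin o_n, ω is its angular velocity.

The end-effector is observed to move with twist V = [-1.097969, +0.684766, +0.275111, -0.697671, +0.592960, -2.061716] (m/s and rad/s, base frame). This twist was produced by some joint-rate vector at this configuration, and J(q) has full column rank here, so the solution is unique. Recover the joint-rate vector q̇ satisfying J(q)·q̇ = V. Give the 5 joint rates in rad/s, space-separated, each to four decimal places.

o_n = [0.0208, -0.9330, 0.6610]
J₁: ẑ×o_n = [0.9330, 0.0208, -0.0000], ω = ẑ
J2: z=[0.0000, 0.0000, 1.0000] o=[0.3985, -0.4749, 0.1400] → [0.4580, -0.3777, 0.0000, 0.0000, 0.0000, 1.0000]
J3: z=[0.8572, -0.5150, 0.0000] o=[0.7385, 0.0908, 0.1400] → [-0.2683, -0.4466, -1.2471, 0.8572, -0.5150, 0.0000]
J4: z=[0.1159, 0.1928, 0.9744] o=[0.3771, -0.5106, 0.3020] → [0.4808, -0.3888, 0.0198, 0.1159, 0.1928, 0.9744]
J5: z=[0.4610, -0.8794, 0.1192] o=[-0.1991, -0.7700, 0.6168] → [-0.0194, 0.0059, 0.1183, 0.4610, -0.8794, 0.1192]
q̇ = J⁺·V = [-0.5350, -0.5040, -0.3030, -0.9630, -0.7080]

-0.5350 -0.5040 -0.3030 -0.9630 -0.7080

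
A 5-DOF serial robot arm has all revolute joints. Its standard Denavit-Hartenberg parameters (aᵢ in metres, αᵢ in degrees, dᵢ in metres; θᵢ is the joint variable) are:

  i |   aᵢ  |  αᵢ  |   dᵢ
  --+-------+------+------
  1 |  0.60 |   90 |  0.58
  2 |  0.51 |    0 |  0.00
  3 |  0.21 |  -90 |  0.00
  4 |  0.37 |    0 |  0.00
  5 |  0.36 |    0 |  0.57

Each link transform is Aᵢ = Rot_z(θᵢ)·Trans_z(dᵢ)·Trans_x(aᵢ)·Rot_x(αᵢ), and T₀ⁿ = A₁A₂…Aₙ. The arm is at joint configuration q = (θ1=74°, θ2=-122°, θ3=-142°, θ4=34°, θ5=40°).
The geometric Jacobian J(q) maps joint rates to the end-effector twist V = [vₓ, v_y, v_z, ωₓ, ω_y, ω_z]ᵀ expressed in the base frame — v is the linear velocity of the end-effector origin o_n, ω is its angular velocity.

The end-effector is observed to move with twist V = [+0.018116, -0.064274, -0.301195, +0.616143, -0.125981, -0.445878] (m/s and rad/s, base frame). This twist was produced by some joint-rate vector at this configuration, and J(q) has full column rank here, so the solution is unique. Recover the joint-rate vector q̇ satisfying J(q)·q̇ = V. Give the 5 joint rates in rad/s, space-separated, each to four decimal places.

o_n = [-0.6146, -0.1374, 0.7005]
J₁: ẑ×o_n = [0.1374, -0.6146, 0.0000], ω = ẑ
J2: z=[0.9613, -0.2756, 0.0000] o=[0.1654, 0.5768, 0.5800] → [-0.0332, -0.1158, -0.9015, 0.9613, -0.2756, 0.0000]
J3: z=[0.9613, -0.2756, 0.0000] o=[0.0909, 0.3170, 0.1475] → [-0.1524, -0.5316, -0.6313, 0.9613, -0.2756, 0.0000]
J4: z=[-0.2741, -0.9560, -0.1045] o=[0.0848, 0.2959, 0.3563] → [-0.3743, 0.1675, -0.5499, -0.2741, -0.9560, -0.1045]
J5: z=[-0.2741, -0.9560, -0.1045] o=[-0.1229, 0.3221, 0.6614] → [-0.0854, 0.0621, -0.3442, -0.2741, -0.9560, -0.1045]
q̇ = J⁺·V = [-0.4510, 0.1250, 0.5020, -0.5420, 0.4930]

-0.4510 0.1250 0.5020 -0.5420 0.4930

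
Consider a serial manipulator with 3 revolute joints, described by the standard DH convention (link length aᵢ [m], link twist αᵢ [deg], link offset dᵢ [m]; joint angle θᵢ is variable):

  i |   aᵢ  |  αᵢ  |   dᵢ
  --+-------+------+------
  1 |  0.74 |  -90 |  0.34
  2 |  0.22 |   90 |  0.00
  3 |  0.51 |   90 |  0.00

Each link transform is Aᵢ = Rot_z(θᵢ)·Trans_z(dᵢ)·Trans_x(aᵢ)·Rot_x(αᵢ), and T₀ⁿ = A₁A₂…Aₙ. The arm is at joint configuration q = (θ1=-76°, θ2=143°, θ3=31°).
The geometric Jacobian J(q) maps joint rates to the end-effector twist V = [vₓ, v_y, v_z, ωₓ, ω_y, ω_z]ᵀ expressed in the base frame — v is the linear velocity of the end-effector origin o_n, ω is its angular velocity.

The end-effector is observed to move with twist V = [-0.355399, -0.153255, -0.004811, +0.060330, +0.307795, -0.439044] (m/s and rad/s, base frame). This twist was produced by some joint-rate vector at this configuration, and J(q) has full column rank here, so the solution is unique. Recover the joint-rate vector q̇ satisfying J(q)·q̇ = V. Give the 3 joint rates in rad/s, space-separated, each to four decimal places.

-0.8160 0.1330 -0.4720

o_n = [0.3069, -0.1452, -0.0555]
J₁: ẑ×o_n = [0.1452, 0.3069, -0.0000], ω = ẑ
J2: z=[0.9703, 0.2419, 0.0000] o=[0.1790, -0.7180, 0.3400] → [-0.0957, 0.3837, 0.5248, 0.9703, 0.2419, 0.0000]
J3: z=[0.1456, -0.5839, -0.7986] o=[0.1365, -0.5475, 0.2076] → [0.4749, -0.0978, 0.1581, 0.1456, -0.5839, -0.7986]
q̇ = J⁺·V = [-0.8160, 0.1330, -0.4720]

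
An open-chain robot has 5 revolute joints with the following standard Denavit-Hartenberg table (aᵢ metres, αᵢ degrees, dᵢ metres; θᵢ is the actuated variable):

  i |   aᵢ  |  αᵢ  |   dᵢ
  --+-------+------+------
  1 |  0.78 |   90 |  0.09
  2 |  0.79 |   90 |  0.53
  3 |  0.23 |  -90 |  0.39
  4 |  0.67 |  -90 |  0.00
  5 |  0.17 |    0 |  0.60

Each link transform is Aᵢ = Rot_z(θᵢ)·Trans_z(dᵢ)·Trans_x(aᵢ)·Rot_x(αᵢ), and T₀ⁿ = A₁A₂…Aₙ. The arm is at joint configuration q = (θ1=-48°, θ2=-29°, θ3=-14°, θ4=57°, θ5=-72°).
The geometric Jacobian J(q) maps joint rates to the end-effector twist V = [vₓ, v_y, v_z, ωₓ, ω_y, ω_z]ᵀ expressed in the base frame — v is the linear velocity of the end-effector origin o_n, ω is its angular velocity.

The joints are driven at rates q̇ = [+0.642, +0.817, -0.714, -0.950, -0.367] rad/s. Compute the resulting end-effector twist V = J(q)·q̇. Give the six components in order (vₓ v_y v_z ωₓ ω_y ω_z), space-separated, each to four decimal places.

1.9470 0.0792 0.4903 0.3403 -0.1100 1.0583

o_n = [0.7627, -1.8301, 0.1061]
J₁: ẑ×o_n = [1.8301, 0.7627, -0.0000], ω = ẑ
J2: z=[-0.7431, -0.6691, 0.0000] o=[0.5219, -0.5797, 0.0900] → [-0.0108, 0.0120, 1.0904, -0.7431, -0.6691, 0.0000]
J3: z=[-0.3244, 0.3603, -0.8746] o=[0.5904, -1.4478, -0.2930] → [-0.1906, -0.0212, 0.0619, -0.3244, 0.3603, -0.8746]
J4: z=[-0.5795, -0.8065, -0.1173] o=[0.6358, -1.4151, -0.7423] → [-0.7329, 0.4768, 0.3428, -0.5795, -0.8065, -0.1173]
J5: z=[-0.4503, 0.1969, 0.8709] o=[1.0909, -1.7886, -0.4225] → [0.1403, -0.0478, 0.0833, -0.4503, 0.1969, 0.8709]
V = J·q̇ = [1.9470, 0.0792, 0.4903, 0.3403, -0.1100, 1.0583]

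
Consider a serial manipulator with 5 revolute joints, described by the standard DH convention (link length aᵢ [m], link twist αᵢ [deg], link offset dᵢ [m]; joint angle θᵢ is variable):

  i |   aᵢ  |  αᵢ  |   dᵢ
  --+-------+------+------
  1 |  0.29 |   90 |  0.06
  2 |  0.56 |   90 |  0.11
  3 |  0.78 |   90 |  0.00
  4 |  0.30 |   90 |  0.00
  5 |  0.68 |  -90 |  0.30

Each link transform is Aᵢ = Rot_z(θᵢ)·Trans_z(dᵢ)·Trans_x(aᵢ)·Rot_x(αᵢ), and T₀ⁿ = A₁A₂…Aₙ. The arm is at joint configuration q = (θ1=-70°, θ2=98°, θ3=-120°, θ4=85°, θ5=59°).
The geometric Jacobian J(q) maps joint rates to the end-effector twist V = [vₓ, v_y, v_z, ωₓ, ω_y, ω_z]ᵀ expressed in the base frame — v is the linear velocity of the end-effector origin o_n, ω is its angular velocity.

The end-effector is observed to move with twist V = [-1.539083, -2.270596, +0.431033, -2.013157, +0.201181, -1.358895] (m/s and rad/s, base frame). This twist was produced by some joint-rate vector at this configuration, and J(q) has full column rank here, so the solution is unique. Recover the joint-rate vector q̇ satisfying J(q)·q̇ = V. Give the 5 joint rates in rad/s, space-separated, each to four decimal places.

-0.9650 0.9010 -0.9820 0.6930 -0.6670

o_n = [0.8810, -0.7189, -0.3610]
J₁: ẑ×o_n = [0.7189, 0.8810, -0.0000], ω = ẑ
J2: z=[-0.9397, -0.3420, 0.0000] o=[0.0992, -0.2725, 0.0600] → [0.1440, -0.3957, 0.6869, -0.9397, -0.3420, 0.0000]
J3: z=[0.3387, -0.9305, 0.1392] o=[-0.0308, -0.2369, 0.6146] → [0.9749, 0.4573, 0.6852, 0.3387, -0.9305, 0.1392]
J4: z=[-0.4286, -0.2843, -0.8576] o=[0.6225, -0.0569, 0.2283] → [-0.4002, -0.4743, 0.3573, -0.4286, -0.2843, -0.8576]
J5: z=[0.8049, 0.3110, -0.5054] o=[0.7456, -0.3289, 0.2570] → [-0.3893, 0.4290, -0.3560, 0.8049, 0.3110, -0.5054]
q̇ = J⁺·V = [-0.9650, 0.9010, -0.9820, 0.6930, -0.6670]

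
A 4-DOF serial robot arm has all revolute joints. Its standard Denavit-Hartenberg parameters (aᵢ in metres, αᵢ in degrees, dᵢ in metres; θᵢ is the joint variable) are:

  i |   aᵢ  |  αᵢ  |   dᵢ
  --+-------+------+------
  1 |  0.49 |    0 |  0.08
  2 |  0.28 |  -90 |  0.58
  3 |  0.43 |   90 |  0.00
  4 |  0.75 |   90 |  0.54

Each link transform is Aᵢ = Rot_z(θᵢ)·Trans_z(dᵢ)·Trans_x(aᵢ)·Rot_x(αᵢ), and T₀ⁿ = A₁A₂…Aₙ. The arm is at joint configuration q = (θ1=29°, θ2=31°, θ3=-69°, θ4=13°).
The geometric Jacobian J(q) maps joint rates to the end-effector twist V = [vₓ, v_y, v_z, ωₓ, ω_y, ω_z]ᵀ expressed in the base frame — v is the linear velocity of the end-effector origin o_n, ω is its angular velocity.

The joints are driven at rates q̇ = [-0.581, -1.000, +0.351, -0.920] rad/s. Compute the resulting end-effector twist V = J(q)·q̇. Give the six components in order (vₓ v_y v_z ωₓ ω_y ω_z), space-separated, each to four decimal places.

o_n = [0.3784, 0.4881, 1.9372]
J₁: ẑ×o_n = [-0.4881, 0.3784, 0.0000], ω = ẑ
J2: z=[0.0000, 0.0000, 1.0000] o=[0.4286, 0.2376, 0.0800] → [-0.2505, -0.0502, 0.0000, 0.0000, 0.0000, 1.0000]
J3: z=[-0.8660, 0.5000, 0.0000] o=[0.5686, 0.4800, 0.6600] → [0.6386, 1.1061, 0.0881, -0.8660, 0.5000, 0.0000]
J4: z=[-0.4668, -0.8085, 0.3584] o=[0.6456, 0.6135, 1.0614] → [-0.6631, 0.3130, -0.1575, -0.4668, -0.8085, 0.3584]
V = J·q̇ = [1.3683, -0.0694, 0.1758, 0.1255, 0.9193, -1.9107]

1.3683 -0.0694 0.1758 0.1255 0.9193 -1.9107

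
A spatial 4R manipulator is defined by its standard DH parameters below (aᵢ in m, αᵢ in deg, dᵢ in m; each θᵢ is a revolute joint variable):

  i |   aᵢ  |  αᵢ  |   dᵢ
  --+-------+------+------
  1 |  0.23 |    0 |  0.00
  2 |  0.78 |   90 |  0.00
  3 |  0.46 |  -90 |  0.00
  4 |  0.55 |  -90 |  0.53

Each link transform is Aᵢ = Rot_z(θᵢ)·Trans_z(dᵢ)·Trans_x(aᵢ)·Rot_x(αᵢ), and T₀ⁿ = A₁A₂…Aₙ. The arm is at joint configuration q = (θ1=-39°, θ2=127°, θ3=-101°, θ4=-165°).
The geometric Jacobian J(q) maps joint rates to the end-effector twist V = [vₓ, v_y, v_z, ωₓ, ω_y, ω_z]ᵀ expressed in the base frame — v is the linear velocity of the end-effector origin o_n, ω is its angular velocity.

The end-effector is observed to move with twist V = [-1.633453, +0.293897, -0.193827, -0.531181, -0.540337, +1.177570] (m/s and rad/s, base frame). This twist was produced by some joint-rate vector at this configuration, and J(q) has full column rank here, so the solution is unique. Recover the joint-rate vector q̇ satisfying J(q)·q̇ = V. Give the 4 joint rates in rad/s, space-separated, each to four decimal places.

o_n = [0.3669, 1.1633, -0.0312]
J₁: ẑ×o_n = [-1.1633, 0.3669, 0.0000], ω = ẑ
J2: z=[0.0000, 0.0000, 1.0000] o=[0.1787, -0.1447, 0.0000] → [-1.3081, 0.1881, 0.0000, 0.0000, 0.0000, 1.0000]
J3: z=[0.9994, -0.0349, 0.0000] o=[0.2060, 0.6348, 0.0000] → [0.0011, 0.0312, 0.5339, 0.9994, -0.0349, 0.0000]
J4: z=[0.0343, 0.9810, -0.1908] o=[0.2029, 0.5471, -0.4515] → [0.5300, -0.0457, -0.1397, 0.0343, 0.9810, -0.1908]
q̇ = J⁺·V = [0.4630, 0.6060, -0.5120, -0.5690]

0.4630 0.6060 -0.5120 -0.5690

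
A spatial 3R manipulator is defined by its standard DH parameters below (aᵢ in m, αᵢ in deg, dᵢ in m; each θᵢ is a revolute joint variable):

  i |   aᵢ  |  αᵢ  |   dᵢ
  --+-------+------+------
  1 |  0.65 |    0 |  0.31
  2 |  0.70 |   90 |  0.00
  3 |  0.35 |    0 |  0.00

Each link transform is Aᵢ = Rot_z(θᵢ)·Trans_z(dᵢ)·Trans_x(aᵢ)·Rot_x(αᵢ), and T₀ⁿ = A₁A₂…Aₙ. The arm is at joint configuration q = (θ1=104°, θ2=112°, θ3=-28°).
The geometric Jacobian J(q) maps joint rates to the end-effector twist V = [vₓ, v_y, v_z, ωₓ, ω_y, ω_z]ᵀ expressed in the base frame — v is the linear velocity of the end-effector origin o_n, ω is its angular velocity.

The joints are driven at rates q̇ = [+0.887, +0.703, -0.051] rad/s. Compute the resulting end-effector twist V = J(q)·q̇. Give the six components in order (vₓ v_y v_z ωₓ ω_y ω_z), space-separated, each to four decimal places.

o_n = [-0.9736, 0.0376, 0.1457]
J₁: ẑ×o_n = [-0.0376, -0.9736, 0.0000], ω = ẑ
J2: z=[0.0000, 0.0000, 1.0000] o=[-0.1572, 0.6307, 0.3100] → [0.5931, -0.8163, 0.0000, 0.0000, 0.0000, 1.0000]
J3: z=[-0.5878, 0.8090, 0.0000] o=[-0.7236, 0.2192, 0.3100] → [-0.1329, -0.0966, 0.3090, -0.5878, 0.8090, 0.0000]
V = J·q̇ = [0.3904, -1.4325, -0.0158, 0.0300, -0.0413, 1.5900]

0.3904 -1.4325 -0.0158 0.0300 -0.0413 1.5900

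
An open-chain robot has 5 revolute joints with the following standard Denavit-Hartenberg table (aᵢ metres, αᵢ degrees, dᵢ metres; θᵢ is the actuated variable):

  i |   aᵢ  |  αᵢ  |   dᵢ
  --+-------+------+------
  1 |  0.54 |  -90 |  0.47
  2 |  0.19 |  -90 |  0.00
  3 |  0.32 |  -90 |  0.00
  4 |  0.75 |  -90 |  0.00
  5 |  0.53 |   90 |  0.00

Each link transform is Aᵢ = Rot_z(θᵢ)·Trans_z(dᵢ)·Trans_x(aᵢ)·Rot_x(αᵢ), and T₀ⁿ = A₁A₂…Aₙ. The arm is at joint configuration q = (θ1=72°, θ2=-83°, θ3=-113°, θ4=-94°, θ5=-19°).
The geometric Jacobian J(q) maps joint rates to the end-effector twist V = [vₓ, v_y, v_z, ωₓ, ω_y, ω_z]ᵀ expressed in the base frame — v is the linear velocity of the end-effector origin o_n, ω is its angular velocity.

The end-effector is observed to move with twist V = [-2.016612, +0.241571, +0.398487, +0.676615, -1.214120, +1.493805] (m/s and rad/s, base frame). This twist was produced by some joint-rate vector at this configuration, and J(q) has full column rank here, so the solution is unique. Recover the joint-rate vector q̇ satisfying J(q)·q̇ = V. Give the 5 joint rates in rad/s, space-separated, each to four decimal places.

0.8310 -0.2650 -0.9560 0.2050 -0.9080

o_n = [0.2915, 1.8086, 0.5739]
J₁: ẑ×o_n = [-1.8086, 0.2915, 0.0000], ω = ẑ
J2: z=[-0.9511, 0.3090, 0.0000] o=[0.1669, 0.5136, 0.4700] → [0.0321, 0.0988, -1.2702, -0.9511, 0.3090, 0.0000]
J3: z=[0.3067, 0.9440, -0.1219] o=[0.1740, 0.5356, 0.6586] → [0.0752, 0.0117, 0.2795, 0.3067, 0.9440, -0.1219]
J4: z=[-0.3369, 0.2274, 0.9136] o=[-0.1108, 0.6121, 0.5345] → [-1.0842, 0.3809, -0.4947, -0.3369, 0.2274, 0.9136]
J5: z=[-0.8666, 0.3044, -0.3954] o=[0.1652, 1.3059, 0.4636] → [0.2324, 0.0456, -0.4742, -0.8666, 0.3044, -0.3954]
q̇ = J⁺·V = [0.8310, -0.2650, -0.9560, 0.2050, -0.9080]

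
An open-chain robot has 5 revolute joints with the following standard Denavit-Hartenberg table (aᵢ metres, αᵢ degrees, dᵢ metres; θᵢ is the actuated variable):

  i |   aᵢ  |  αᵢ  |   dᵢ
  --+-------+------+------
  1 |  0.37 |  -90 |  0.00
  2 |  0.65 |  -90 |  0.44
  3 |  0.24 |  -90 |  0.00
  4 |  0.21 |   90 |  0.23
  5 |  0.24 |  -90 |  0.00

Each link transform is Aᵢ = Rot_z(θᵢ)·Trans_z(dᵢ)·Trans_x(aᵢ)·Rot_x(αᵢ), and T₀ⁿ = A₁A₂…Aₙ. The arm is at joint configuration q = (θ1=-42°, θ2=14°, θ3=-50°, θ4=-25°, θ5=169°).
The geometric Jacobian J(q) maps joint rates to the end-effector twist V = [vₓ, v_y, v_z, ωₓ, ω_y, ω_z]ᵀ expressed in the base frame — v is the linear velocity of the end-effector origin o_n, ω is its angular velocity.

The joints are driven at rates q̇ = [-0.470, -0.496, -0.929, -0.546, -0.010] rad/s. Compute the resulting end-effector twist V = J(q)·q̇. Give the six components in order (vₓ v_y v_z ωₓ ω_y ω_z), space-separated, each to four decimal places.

o_n = [1.2854, -0.5803, -0.2316]
J₁: ẑ×o_n = [0.5803, 1.2854, -0.0000], ω = ẑ
J2: z=[0.6691, 0.7431, 0.0000] o=[0.2750, -0.2476, 0.0000] → [-0.1721, 0.1550, -0.9735, 0.6691, 0.7431, 0.0000]
J3: z=[-0.1798, 0.1619, -0.9703] o=[1.0381, -0.3426, -0.1572] → [-0.2427, -0.2533, 0.0027, -0.1798, 0.1619, -0.9703]
J4: z=[0.1223, -0.9750, -0.1853] o=[1.2723, -0.3061, -0.1946] → [-0.0147, 0.0021, -0.0208, 0.1223, -0.9750, -0.1853]
J5: z=[-0.5754, 0.0825, -0.8137] o=[1.4703, -0.4871, -0.3529] → [-0.0658, 0.2203, 0.0689, -0.5754, 0.0825, -0.8137]
V = J·q̇ = [0.0468, -0.4490, 0.4910, -0.2259, 0.0126, 0.5407]

0.0468 -0.4490 0.4910 -0.2259 0.0126 0.5407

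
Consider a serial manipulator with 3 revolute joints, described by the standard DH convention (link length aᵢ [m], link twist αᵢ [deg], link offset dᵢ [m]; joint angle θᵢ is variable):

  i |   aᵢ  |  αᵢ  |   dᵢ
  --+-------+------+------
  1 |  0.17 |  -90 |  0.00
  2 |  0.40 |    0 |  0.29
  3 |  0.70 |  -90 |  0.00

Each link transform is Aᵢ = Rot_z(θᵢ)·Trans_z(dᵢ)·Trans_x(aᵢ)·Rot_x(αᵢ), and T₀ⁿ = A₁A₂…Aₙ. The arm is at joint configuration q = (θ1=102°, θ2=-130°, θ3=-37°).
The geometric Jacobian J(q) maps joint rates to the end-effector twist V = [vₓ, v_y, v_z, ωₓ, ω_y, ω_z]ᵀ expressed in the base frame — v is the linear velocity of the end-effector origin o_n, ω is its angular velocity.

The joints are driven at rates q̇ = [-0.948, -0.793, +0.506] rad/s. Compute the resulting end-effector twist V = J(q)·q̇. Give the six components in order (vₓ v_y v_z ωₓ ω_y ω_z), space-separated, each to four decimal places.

-0.7105 -0.1646 -0.3996 0.2807 0.0597 -0.9480

o_n = [-0.1237, -0.8127, 0.4639]
J₁: ẑ×o_n = [0.8127, -0.1237, 0.0000], ω = ẑ
J2: z=[-0.9781, -0.2079, 0.0000] o=[-0.0353, 0.1663, 0.0000] → [-0.0964, 0.4537, 0.9392, -0.9781, -0.2079, 0.0000]
J3: z=[-0.9781, -0.2079, 0.0000] o=[-0.2656, -0.1455, 0.3064] → [-0.0327, 0.1540, 0.6821, -0.9781, -0.2079, 0.0000]
V = J·q̇ = [-0.7105, -0.1646, -0.3996, 0.2807, 0.0597, -0.9480]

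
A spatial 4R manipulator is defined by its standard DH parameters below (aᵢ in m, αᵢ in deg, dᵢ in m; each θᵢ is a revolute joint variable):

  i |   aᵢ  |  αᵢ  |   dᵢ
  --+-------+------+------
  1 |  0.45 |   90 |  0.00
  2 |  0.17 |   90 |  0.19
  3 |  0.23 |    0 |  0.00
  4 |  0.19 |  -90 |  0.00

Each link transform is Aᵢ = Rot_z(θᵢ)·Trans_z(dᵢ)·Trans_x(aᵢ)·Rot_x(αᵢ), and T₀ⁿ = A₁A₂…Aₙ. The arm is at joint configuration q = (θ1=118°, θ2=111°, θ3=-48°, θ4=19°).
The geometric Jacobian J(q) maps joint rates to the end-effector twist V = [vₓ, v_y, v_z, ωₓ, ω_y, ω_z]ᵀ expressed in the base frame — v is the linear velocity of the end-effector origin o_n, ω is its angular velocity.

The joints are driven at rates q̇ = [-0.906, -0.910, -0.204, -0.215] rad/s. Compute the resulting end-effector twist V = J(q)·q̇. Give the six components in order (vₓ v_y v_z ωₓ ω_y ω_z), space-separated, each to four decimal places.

o_n = [-0.1933, 0.2080, 0.4575]
J₁: ẑ×o_n = [-0.2080, -0.1933, 0.0000], ω = ẑ
J2: z=[0.8829, 0.4695, 0.0000] o=[-0.2113, 0.3973, 0.0000] → [0.2148, -0.4040, -0.1756, 0.8829, 0.4695, 0.0000]
J3: z=[-0.4383, 0.8243, 0.3584] o=[-0.0149, 0.4327, 0.1587] → [0.3269, 0.0670, 0.2456, -0.4383, 0.8243, 0.3584]
J4: z=[-0.4383, 0.8243, 0.3584] o=[-0.1399, 0.3038, 0.3024] → [0.1622, 0.0489, 0.0860, -0.4383, 0.8243, 0.3584]
V = J·q̇ = [-0.1086, 0.5186, 0.0912, -0.6198, -0.7726, -1.0562]

-0.1086 0.5186 0.0912 -0.6198 -0.7726 -1.0562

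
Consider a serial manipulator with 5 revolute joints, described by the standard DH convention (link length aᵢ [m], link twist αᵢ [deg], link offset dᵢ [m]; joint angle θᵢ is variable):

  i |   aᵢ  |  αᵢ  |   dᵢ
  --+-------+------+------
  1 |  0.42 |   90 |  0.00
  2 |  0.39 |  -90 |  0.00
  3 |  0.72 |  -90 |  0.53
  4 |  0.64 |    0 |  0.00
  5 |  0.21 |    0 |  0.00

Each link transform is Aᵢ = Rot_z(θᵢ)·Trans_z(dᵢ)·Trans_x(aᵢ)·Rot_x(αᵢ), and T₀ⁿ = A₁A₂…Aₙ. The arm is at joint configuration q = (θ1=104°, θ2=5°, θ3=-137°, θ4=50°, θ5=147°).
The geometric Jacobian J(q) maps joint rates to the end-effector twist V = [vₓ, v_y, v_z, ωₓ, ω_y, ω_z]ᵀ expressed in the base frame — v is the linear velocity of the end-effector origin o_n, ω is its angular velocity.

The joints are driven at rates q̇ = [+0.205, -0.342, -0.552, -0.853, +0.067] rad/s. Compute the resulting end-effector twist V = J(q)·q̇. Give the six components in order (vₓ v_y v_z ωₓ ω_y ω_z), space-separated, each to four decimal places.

o_n = [0.5863, 0.2716, 0.0754]
J₁: ẑ×o_n = [-0.2716, 0.5863, 0.0000], ω = ẑ
J2: z=[0.9703, 0.2419, 0.0000] o=[-0.1016, 0.4075, 0.0000] → [0.0182, -0.0732, -0.2983, 0.9703, 0.2419, 0.0000]
J3: z=[0.0211, -0.0846, 0.9962] o=[-0.1956, 0.7845, 0.0340] → [0.5074, 0.7781, 0.0553, 0.0211, -0.0846, 0.9962]
J4: z=[0.5453, 0.8362, 0.0594] o=[0.4189, 0.3495, 0.5161] → [-0.3638, 0.2502, -0.1824, 0.5453, 0.8362, 0.0594]
J5: z=[0.5453, 0.8362, 0.0594] o=[0.7533, 0.1680, 0.0015] → [0.0557, -0.0503, 0.1961, 0.5453, 0.8362, 0.0594]
V = J·q̇ = [-0.0279, -0.5011, 0.2402, -0.7721, -0.6933, -0.3916]

-0.0279 -0.5011 0.2402 -0.7721 -0.6933 -0.3916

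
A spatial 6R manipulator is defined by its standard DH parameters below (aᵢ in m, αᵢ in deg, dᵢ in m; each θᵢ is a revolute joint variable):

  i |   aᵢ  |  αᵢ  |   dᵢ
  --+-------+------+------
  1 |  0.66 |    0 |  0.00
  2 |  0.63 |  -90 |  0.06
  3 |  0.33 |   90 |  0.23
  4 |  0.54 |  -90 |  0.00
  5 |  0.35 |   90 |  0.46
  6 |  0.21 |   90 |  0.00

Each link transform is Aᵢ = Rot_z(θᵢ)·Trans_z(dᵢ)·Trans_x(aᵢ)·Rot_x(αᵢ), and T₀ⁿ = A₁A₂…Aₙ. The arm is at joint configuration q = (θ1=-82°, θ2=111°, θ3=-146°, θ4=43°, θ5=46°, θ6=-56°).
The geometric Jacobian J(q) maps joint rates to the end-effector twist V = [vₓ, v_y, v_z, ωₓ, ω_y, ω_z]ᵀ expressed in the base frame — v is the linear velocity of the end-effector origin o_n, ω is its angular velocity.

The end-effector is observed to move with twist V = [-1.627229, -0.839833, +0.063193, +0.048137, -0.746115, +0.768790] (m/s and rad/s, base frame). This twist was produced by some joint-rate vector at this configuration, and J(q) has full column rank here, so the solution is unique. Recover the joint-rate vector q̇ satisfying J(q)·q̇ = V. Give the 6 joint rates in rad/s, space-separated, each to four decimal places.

-0.8190 0.9550 -0.7580 -0.8370 -0.3620 0.7070

o_n = [-0.2479, 0.3344, 0.7679]
J₁: ẑ×o_n = [-0.3344, -0.2479, 0.0000], ω = ẑ
J2: z=[0.0000, 0.0000, 1.0000] o=[0.0919, -0.6536, 0.0000] → [-0.9880, -0.3398, 0.0000, 0.0000, 0.0000, 1.0000]
J3: z=[-0.4848, 0.8746, 0.0000] o=[0.6429, -0.3481, 0.0600] → [0.6191, 0.3432, 0.4482, -0.4848, 0.8746, 0.0000]
J4: z=[-0.4891, -0.2711, -0.8290] o=[0.2921, -0.2796, 0.2445] → [0.3672, 0.7036, -0.4467, -0.4891, -0.2711, -0.8290]
J5: z=[0.1399, 0.9138, -0.3814] o=[-0.1728, -0.1162, 0.4654] → [0.4483, -0.0137, 0.1317, 0.1399, 0.9138, -0.3814]
J6: z=[-0.9591, 0.0293, -0.2817] o=[-0.1946, 0.4459, 0.5981] → [-0.0264, 0.1778, 0.1085, -0.9591, 0.0293, -0.2817]
q̇ = J⁺·V = [-0.8190, 0.9550, -0.7580, -0.8370, -0.3620, 0.7070]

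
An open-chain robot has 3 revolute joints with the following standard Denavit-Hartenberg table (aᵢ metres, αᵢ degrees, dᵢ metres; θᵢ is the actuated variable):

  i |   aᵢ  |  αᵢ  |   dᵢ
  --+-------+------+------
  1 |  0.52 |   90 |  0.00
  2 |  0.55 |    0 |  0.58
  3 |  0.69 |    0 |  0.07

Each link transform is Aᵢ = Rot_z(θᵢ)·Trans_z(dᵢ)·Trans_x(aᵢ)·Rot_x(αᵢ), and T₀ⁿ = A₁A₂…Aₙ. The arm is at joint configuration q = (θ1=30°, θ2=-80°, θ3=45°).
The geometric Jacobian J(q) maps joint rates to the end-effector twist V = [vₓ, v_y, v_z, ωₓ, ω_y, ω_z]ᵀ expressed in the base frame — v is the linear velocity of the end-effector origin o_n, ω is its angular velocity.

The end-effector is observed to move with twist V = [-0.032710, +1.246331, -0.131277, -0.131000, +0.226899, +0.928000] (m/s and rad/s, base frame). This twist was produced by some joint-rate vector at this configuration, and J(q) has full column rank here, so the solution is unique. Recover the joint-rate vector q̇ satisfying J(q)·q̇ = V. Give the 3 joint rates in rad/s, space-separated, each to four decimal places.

0.9280 0.1760 -0.4380

o_n = [1.3475, 0.0274, -0.9374]
J₁: ẑ×o_n = [-0.0274, 1.3475, 0.0000], ω = ẑ
J2: z=[0.5000, -0.8660, 0.0000] o=[0.4503, 0.2600, 0.0000] → [0.8118, 0.4687, 0.6607, 0.5000, -0.8660, 0.0000]
J3: z=[0.5000, -0.8660, 0.0000] o=[0.8230, -0.1945, -0.5416] → [0.3427, 0.1979, 0.5652, 0.5000, -0.8660, 0.0000]
q̇ = J⁺·V = [0.9280, 0.1760, -0.4380]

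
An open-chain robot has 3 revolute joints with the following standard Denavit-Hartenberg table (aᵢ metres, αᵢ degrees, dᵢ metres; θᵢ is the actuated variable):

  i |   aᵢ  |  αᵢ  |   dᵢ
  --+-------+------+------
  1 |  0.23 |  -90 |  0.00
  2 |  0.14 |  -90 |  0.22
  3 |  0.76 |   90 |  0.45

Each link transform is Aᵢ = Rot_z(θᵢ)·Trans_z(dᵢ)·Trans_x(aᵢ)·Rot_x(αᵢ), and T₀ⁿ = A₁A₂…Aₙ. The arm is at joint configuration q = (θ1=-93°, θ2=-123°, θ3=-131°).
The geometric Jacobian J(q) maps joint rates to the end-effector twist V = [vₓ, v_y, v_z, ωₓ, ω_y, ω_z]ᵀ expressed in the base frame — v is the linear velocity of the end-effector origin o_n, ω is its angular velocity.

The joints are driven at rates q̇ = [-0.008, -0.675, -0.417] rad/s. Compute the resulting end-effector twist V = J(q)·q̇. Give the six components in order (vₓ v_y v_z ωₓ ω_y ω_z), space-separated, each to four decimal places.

-0.2232 -0.1627 0.1860 -0.6558 0.3846 -0.2351

o_n = [0.7505, -0.8431, -0.0557]
J₁: ẑ×o_n = [0.8431, 0.7505, -0.0000], ω = ẑ
J2: z=[0.9986, -0.0523, 0.0000] o=[-0.0120, -0.2297, 0.0000] → [0.0029, 0.0556, -0.5727, 0.9986, -0.0523, 0.0000]
J3: z=[-0.0439, -0.8375, 0.5446] o=[0.2117, -0.1651, 0.1174] → [0.5143, 0.2859, 0.4810, -0.0439, -0.8375, 0.5446]
V = J·q̇ = [-0.2232, -0.1627, 0.1860, -0.6558, 0.3846, -0.2351]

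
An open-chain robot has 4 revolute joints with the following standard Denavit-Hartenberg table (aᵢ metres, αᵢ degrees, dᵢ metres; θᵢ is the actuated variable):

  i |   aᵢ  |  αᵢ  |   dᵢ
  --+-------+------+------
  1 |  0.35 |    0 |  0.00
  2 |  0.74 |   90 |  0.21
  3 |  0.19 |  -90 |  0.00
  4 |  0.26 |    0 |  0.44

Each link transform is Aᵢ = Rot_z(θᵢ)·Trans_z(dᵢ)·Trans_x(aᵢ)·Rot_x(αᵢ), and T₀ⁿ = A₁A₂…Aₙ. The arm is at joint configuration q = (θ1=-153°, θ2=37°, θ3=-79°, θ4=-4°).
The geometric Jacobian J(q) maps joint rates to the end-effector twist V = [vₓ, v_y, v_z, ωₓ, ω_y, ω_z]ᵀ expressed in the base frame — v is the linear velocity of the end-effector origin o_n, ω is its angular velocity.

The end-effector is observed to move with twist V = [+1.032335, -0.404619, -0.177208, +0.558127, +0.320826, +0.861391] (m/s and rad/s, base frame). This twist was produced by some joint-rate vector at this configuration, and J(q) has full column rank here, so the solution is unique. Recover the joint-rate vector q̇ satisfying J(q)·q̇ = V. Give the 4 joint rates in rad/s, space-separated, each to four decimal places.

o_n = [-0.8795, -1.2813, -0.1472]
J₁: ẑ×o_n = [1.2813, -0.8795, 0.0000], ω = ẑ
J2: z=[0.0000, 0.0000, 1.0000] o=[-0.3119, -0.1589, 0.0000] → [1.1224, -0.5676, 0.0000, 0.0000, 0.0000, 1.0000]
J3: z=[-0.8988, 0.4384, 0.0000] o=[-0.6362, -0.8240, 0.2100] → [-0.1566, -0.3210, 0.5177, -0.8988, 0.4384, 0.0000]
J4: z=[-0.4303, -0.8823, 0.1908] o=[-0.6521, -0.8566, 0.0235] → [0.2316, -0.1168, -0.0178, -0.4303, -0.8823, 0.1908]
q̇ = J⁺·V = [0.1160, 0.8490, -0.3610, -0.5430]

0.1160 0.8490 -0.3610 -0.5430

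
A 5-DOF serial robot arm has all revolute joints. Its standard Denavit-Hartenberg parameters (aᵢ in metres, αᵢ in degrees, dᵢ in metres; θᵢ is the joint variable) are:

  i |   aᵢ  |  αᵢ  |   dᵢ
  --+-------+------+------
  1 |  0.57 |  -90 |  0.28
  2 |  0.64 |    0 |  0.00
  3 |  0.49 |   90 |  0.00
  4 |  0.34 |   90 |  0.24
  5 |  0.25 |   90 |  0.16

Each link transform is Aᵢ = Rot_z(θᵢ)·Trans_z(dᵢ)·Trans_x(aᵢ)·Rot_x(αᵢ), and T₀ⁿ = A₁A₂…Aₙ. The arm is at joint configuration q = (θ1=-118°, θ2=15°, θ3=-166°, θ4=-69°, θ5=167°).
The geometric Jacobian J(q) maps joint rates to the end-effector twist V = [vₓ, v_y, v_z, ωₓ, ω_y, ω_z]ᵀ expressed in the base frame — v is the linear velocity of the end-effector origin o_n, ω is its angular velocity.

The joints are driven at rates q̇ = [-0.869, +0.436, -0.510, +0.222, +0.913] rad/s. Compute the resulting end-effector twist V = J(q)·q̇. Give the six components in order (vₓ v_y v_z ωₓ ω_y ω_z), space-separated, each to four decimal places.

o_n = [-0.4664, -0.5634, 0.0371]
J₁: ẑ×o_n = [0.5634, -0.4664, 0.0000], ω = ẑ
J2: z=[0.8829, -0.4695, 0.0000] o=[-0.2676, -0.5033, 0.2800] → [0.1140, 0.2144, -0.1464, 0.8829, -0.4695, 0.0000]
J3: z=[0.8829, -0.4695, 0.0000] o=[-0.5578, -1.0491, 0.1144] → [0.0362, 0.0682, 0.4718, 0.8829, -0.4695, 0.0000]
J4: z=[0.2276, 0.4281, -0.8746] o=[-0.3566, -0.6707, 0.3519] → [-0.0409, 0.1677, 0.0714, 0.2276, 0.4281, -0.8746]
J5: z=[-0.6998, -0.5527, -0.4526] o=[-0.5322, -0.3249, 0.2011] → [-0.0174, -0.1445, 0.2033, -0.6998, -0.5527, -0.4526]
V = J·q̇ = [-0.4833, 0.3694, -0.1030, -0.6537, -0.3749, -1.4764]

-0.4833 0.3694 -0.1030 -0.6537 -0.3749 -1.4764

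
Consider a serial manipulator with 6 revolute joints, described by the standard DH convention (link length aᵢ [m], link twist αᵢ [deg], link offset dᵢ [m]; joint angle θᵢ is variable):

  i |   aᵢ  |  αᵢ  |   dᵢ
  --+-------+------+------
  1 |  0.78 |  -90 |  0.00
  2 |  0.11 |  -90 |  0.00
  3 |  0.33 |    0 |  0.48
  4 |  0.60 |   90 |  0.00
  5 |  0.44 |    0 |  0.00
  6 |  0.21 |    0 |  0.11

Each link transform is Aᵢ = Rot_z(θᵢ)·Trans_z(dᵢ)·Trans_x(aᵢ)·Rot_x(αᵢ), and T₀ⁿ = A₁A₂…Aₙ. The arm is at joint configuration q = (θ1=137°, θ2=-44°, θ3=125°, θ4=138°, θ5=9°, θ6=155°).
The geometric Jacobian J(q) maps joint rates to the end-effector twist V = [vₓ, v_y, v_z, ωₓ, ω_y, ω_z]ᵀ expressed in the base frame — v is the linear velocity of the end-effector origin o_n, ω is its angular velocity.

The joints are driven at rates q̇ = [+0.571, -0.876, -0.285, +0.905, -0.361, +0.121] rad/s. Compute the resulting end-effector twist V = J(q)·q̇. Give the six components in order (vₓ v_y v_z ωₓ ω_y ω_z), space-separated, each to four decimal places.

o_n = [-1.0963, 0.2802, -0.6378]
J₁: ẑ×o_n = [-0.2802, -1.0963, 0.0000], ω = ẑ
J2: z=[-0.6820, -0.7314, 0.0000] o=[-0.5705, 0.5320, 0.0000] → [0.4665, -0.4350, -0.2129, -0.6820, -0.7314, 0.0000]
J3: z=[-0.5080, 0.4738, -0.7193] o=[-0.6283, 0.5859, 0.0764] → [-0.5583, -0.0262, 0.3771, -0.5080, 0.4738, -0.7193]
J4: z=[-0.5080, 0.4738, -0.7193] o=[-0.5882, 0.9182, -0.4004] → [-0.5714, 0.2448, 0.5648, -0.5080, 0.4738, -0.7193]
J5: z=[0.6053, -0.3978, -0.6895] o=[-0.9559, 0.4468, -0.4512] → [-0.0406, 0.2098, -0.1567, 0.6053, -0.3978, -0.6895]
J6: z=[0.6053, -0.3978, -0.6895] o=[-1.2572, 0.1379, -0.5375] → [0.1380, -0.0502, 0.1501, 0.6053, -0.3978, -0.6895]
V = J·q̇ = [-0.8953, -0.0977, 0.6649, 0.1372, 1.0299, 0.2905]

-0.8953 -0.0977 0.6649 0.1372 1.0299 0.2905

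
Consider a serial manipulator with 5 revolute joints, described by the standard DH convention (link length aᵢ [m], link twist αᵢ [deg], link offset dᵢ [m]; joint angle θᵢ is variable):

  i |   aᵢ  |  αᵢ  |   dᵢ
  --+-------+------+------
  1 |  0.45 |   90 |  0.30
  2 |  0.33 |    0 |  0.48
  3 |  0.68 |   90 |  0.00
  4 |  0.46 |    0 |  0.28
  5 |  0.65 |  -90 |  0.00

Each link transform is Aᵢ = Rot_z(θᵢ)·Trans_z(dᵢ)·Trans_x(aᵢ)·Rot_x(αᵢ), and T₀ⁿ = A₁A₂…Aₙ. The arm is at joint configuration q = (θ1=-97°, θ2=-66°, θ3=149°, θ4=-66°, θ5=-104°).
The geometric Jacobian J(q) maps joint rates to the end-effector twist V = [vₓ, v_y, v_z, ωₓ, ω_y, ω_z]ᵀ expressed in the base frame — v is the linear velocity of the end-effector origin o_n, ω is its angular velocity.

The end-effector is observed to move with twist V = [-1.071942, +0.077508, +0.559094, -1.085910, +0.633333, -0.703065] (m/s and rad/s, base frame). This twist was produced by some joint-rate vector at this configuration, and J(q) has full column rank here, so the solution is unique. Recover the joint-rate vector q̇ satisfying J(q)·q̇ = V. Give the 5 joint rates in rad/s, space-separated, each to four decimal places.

-0.7640 0.7320 0.4230 0.3930 -0.8930

o_n = [-0.0557, -0.8896, 0.1897]
J₁: ẑ×o_n = [0.8896, -0.0557, 0.0000], ω = ẑ
J2: z=[-0.9925, 0.1219, 0.0000] o=[-0.0548, -0.4466, 0.3000] → [-0.0134, -0.1095, 0.4398, -0.9925, 0.1219, 0.0000]
J3: z=[-0.9925, 0.1219, 0.0000] o=[-0.5476, -0.5214, -0.0015] → [0.0233, 0.1897, 0.3056, -0.9925, 0.1219, 0.0000]
J4: z=[-0.1210, -0.9851, -0.1219] o=[-0.5577, -0.6036, 0.6735] → [0.4417, -0.1197, 0.5291, -0.1210, -0.9851, -0.1219]
J5: z=[-0.1210, -0.9851, -0.1219] o=[-0.1773, -0.9533, 0.8250] → [0.6337, -0.0917, 0.1120, -0.1210, -0.9851, -0.1219]
q̇ = J⁺·V = [-0.7640, 0.7320, 0.4230, 0.3930, -0.8930]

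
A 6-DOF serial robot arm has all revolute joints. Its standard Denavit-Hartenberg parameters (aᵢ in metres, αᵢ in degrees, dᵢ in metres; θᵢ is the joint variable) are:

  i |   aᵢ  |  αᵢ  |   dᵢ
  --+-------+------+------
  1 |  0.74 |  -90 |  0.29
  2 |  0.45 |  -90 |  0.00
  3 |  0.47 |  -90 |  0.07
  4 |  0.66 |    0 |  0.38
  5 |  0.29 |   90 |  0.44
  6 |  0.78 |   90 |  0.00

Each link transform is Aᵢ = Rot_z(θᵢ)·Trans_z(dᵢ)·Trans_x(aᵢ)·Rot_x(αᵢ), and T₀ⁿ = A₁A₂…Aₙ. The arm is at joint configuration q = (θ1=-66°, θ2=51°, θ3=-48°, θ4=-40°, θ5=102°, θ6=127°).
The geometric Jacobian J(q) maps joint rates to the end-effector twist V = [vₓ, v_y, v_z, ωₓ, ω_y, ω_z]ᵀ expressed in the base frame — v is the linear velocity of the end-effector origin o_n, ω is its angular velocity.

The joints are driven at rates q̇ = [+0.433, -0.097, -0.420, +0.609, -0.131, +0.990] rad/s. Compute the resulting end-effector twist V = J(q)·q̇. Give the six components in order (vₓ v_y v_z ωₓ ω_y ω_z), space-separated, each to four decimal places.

o_n = [0.3601, -1.5540, -1.7673]
J₁: ẑ×o_n = [1.5540, 0.3601, -0.0000], ω = ẑ
J2: z=[0.9135, 0.4067, 0.0000] o=[0.3010, -0.6760, 0.2900] → [-0.8368, 1.8794, -0.8262, 0.9135, 0.4067, 0.0000]
J3: z=[-0.3161, 0.7100, -0.6293] o=[0.4162, -0.9347, -0.0597] → [-1.6021, -0.5045, 0.2356, -0.3161, 0.7100, -0.6293]
J4: z=[-0.4211, -0.6994, -0.5775] o=[0.7936, -0.9238, -0.3482] → [0.6285, -0.3472, -0.0378, -0.4211, -0.6994, -0.5775]
J5: z=[-0.4211, -0.6994, -0.5775] o=[0.9294, -0.9300, -1.0975] → [0.1081, 0.0467, -0.1354, -0.4211, -0.6994, -0.5775]
J6: z=[0.6023, 0.2605, -0.7546] o=[0.9408, -1.4308, -1.2613] → [-0.2248, 0.7429, 0.0770, 0.6023, 0.2605, -0.7546]
V = J·q̇ = [1.5730, 0.7034, 0.0522, 0.4391, -0.4140, -0.3258]

1.5730 0.7034 0.0522 0.4391 -0.4140 -0.3258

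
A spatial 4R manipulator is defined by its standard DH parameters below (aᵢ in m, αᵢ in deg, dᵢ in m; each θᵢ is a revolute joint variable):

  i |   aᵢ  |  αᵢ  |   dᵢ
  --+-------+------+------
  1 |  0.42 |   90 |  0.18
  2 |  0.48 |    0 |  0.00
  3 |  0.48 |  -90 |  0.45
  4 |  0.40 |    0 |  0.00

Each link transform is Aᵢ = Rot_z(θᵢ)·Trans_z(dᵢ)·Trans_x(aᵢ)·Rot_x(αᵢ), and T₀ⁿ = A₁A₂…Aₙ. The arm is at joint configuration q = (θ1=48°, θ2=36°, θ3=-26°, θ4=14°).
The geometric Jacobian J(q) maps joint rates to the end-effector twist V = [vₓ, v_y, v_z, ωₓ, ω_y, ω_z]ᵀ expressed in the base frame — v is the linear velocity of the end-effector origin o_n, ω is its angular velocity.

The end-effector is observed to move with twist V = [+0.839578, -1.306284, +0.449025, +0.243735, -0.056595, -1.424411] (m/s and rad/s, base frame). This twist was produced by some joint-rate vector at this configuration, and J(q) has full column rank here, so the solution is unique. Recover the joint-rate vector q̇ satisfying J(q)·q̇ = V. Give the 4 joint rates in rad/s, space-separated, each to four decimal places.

-0.7380 0.6440 -0.4250 -0.6970

o_n = [1.3754, 0.9997, 0.6129]
J₁: ẑ×o_n = [-0.9997, 1.3754, 0.0000], ω = ẑ
J2: z=[0.7431, -0.6691, 0.0000] o=[0.2810, 0.3121, 0.1800] → [-0.2897, -0.3217, 1.2433, 0.7431, -0.6691, 0.0000]
J3: z=[0.7431, -0.6691, 0.0000] o=[0.5409, 0.6007, 0.4621] → [-0.1009, -0.1120, 0.8549, 0.7431, -0.6691, 0.0000]
J4: z=[-0.1162, -0.1290, 0.9848] o=[1.1916, 0.6509, 0.5455] → [-0.3522, 0.1889, -0.0168, -0.1162, -0.1290, 0.9848]
q̇ = J⁺·V = [-0.7380, 0.6440, -0.4250, -0.6970]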